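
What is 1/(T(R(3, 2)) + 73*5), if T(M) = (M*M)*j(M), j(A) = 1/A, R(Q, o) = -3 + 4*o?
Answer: 1/370 ≈ 0.0027027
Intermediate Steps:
j(A) = 1/A
T(M) = M (T(M) = (M*M)/M = M²/M = M)
1/(T(R(3, 2)) + 73*5) = 1/((-3 + 4*2) + 73*5) = 1/((-3 + 8) + 365) = 1/(5 + 365) = 1/370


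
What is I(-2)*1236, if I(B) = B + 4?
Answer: 2472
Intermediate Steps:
I(B) = 4 + B
I(-2)*1236 = (4 - 2)*1236 = 2*1236 = 2472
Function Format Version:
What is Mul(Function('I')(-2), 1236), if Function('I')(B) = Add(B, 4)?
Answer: 2472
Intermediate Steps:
Function('I')(B) = Add(4, B)
Mul(Function('I')(-2), 1236) = Mul(Add(4, -2), 1236) = Mul(2, 1236) = 2472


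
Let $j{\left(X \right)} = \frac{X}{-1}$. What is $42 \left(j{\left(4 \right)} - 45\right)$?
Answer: $-2058$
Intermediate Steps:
$j{\left(X \right)} = - X$ ($j{\left(X \right)} = X \left(-1\right) = - X$)
$42 \left(j{\left(4 \right)} - 45\right) = 42 \left(\left(-1\right) 4 - 45\right) = 42 \left(-4 - 45\right) = 42 \left(-49\right) = -2058$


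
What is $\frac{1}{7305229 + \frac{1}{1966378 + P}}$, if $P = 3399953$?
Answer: $\frac{5366331}{39202276844800} \approx 1.3689 \cdot 10^{-7}$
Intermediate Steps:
$\frac{1}{7305229 + \frac{1}{1966378 + P}} = \frac{1}{7305229 + \frac{1}{1966378 + 3399953}} = \frac{1}{7305229 + \frac{1}{5366331}} = \frac{1}{\frac{39202276844800}{5366331}} = \frac{5366331}{39202276844800}$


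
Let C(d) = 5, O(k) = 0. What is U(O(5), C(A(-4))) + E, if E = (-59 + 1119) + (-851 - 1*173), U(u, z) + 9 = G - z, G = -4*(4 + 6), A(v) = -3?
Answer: -18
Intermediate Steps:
G = -40 (G = -4*10 = -40)
U(u, z) = -49 - z (U(u, z) = -9 + (-40 - z) = -49 - z)
E = 36 (E = 1060 + (-851 - 173) = 1060 - 1024 = 36)
U(O(5), C(A(-4))) + E = (-49 - 1*5) + 36 = (-49 - 5) + 36 = -54 + 36 = -18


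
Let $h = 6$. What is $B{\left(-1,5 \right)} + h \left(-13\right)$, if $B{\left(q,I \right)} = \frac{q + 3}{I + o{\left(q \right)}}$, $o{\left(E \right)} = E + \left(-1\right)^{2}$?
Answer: $- \frac{388}{5} \approx -77.6$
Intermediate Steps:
$o{\left(E \right)} = 1 + E$ ($o{\left(E \right)} = E + 1 = 1 + E$)
$B{\left(q,I \right)} = \frac{3 + q}{1 + I + q}$ ($B{\left(q,I \right)} = \frac{q + 3}{I + \left(1 + q\right)} = \frac{3 + q}{1 + I + q}$)
$B{\left(-1,5 \right)} + h \left(-13\right) = \frac{3 - 1}{1 + 5 - 1} + 6 \left(-13\right) = \frac{1}{5} \cdot 2 - 78 = \frac{2}{5} - 78 = - \frac{388}{5}$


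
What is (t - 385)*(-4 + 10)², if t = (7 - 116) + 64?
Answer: -15480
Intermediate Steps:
t = -45 (t = -109 + 64 = -45)
(t - 385)*(-4 + 10)² = (-45 - 385)*(-4 + 10)² = -430*6² = -430*36 = -15480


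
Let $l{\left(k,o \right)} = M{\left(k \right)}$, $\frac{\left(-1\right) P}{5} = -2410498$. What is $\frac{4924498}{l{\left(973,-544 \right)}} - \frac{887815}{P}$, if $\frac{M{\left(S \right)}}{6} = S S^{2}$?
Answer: $- \frac{484760450635411}{6661415925881598} \approx -0.072771$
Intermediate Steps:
$P = 12052490$ ($P = \left(-5\right) \left(-2410498\right) = 12052490$)
$M{\left(S \right)} = 6 S^{3}$ ($M{\left(S \right)} = 6 S S^{2} = 6 S^{3}$)
$l{\left(k,o \right)} = 6 k^{3}$
$\frac{4924498}{l{\left(973,-544 \right)}} - \frac{887815}{P} = \frac{4924498}{6 \cdot 973^{3}} - \frac{887815}{12052490} = \frac{4924498}{6 \cdot 921167317} - \frac{177563}{2410498} = \frac{4924498}{5527003902} - \frac{177563}{2410498} = 4924498 \cdot \frac{1}{5527003902} - \frac{177563}{2410498} = \frac{2462249}{2763501951} - \frac{177563}{2410498} = - \frac{484760450635411}{6661415925881598}$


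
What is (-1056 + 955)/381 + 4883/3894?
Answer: 489043/494538 ≈ 0.98889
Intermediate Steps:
(-1056 + 955)/381 + 4883/3894 = -101*1/381 + 4883*(1/3894) = -101/381 + 4883/3894 = 489043/494538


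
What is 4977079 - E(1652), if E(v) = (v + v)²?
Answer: -5939337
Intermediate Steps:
E(v) = 4*v² (E(v) = (2*v)² = 4*v²)
4977079 - E(1652) = 4977079 - 4*1652² = 4977079 - 4*2729104 = 4977079 - 1*10916416 = 4977079 - 10916416 = -5939337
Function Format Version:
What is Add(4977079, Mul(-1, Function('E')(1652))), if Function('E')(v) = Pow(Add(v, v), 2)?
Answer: -5939337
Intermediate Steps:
Function('E')(v) = Mul(4, Pow(v, 2)) (Function('E')(v) = Pow(Mul(2, v), 2) = Mul(4, Pow(v, 2)))
Add(4977079, Mul(-1, Function('E')(1652))) = Add(4977079, Mul(-1, Mul(4, Pow(1652, 2)))) = Add(4977079, Mul(-1, Mul(4, 2729104))) = Add(4977079, Mul(-1, 10916416)) = Add(4977079, -10916416) = -5939337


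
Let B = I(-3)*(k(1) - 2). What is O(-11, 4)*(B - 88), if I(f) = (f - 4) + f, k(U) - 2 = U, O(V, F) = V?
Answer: 1078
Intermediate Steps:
k(U) = 2 + U
I(f) = -4 + 2*f (I(f) = (-4 + f) + f = -4 + 2*f)
B = -10 (B = (-4 + 2*(-3))*((2 + 1) - 2) = (-4 - 6)*(3 - 2) = -10*1 = -10)
O(-11, 4)*(B - 88) = -11*(-10 - 88) = -11*(-98) = 1078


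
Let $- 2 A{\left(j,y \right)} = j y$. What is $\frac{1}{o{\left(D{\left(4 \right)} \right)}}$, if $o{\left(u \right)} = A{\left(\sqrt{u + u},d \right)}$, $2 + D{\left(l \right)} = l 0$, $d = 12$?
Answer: $\frac{i}{12} \approx 0.083333 i$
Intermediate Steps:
$D{\left(l \right)} = -2$ ($D{\left(l \right)} = -2 + l 0 = -2 + 0 = -2$)
$A{\left(j,y \right)} = - \frac{j y}{2}$
$o{\left(u \right)} = - 6 \sqrt{2} \sqrt{u}$ ($o{\left(u \right)} = \left(- \frac{1}{2}\right) \sqrt{u + u} 12 = \left(- \frac{1}{2}\right) \sqrt{2 u} 12 = \left(- \frac{1}{2}\right) \sqrt{2} \sqrt{u} 12 = - 6 \sqrt{2} \sqrt{u}$)
$\frac{1}{o{\left(D{\left(4 \right)} \right)}} = \frac{1}{\left(-6\right) \sqrt{2} \sqrt{-2}} = \frac{1}{\left(-6\right) \sqrt{2} i \sqrt{2}} = \frac{1}{\left(-12\right) i} = \frac{i}{12}$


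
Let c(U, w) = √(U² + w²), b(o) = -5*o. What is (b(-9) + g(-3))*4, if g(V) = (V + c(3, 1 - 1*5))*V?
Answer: 156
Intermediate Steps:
g(V) = V*(5 + V) (g(V) = (V + √(3² + (1 - 1*5)²))*V = (V + √(9 + (1 - 5)²))*V = (V + √(9 + (-4)²))*V = (V + √(9 + 16))*V = (V + √25)*V = (V + 5)*V = (5 + V)*V = V*(5 + V))
(b(-9) + g(-3))*4 = (-5*(-9) - 3*(5 - 3))*4 = (45 - 3*2)*4 = (45 - 6)*4 = 39*4 = 156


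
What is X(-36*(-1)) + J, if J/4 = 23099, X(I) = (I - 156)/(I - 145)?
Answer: 10071284/109 ≈ 92397.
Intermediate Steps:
X(I) = (-156 + I)/(-145 + I)
J = 92396 (J = 4*23099 = 92396)
X(-36*(-1)) + J = (-156 - 36*(-1))/(-145 - 36*(-1)) + 92396 = (-156 + 36)/(-145 + 36) + 92396 = -120/(-109) + 92396 = -1/109*(-120) + 92396 = 120/109 + 92396 = 10071284/109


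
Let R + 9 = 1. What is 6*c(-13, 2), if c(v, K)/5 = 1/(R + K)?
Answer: -5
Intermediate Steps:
R = -8 (R = -9 + 1 = -8)
c(v, K) = 5/(-8 + K)
6*c(-13, 2) = 6*(5/(-8 + 2)) = 6*(5/(-6)) = 6*(5*(-⅙)) = 6*(-⅚) = -5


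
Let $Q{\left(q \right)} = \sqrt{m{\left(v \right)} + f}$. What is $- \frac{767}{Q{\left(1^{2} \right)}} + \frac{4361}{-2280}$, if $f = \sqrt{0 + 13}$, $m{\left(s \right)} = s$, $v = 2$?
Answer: $- \frac{4361}{2280} - \frac{767}{\sqrt{2 + \sqrt{13}}} \approx -325.87$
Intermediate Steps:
$f = \sqrt{13} \approx 3.6056$
$Q{\left(q \right)} = \sqrt{2 + \sqrt{13}}$
$- \frac{767}{Q{\left(1^{2} \right)}} + \frac{4361}{-2280} = - \frac{767}{\sqrt{2 + \sqrt{13}}} + \frac{4361}{-2280} = - \frac{767}{\sqrt{2 + \sqrt{13}}} + 4361 \left(- \frac{1}{2280}\right) = - \frac{767}{\sqrt{2 + \sqrt{13}}} - \frac{4361}{2280} = - \frac{4361}{2280} - \frac{767}{\sqrt{2 + \sqrt{13}}}$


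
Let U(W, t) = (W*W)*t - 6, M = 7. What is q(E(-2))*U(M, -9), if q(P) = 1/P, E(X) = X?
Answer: 447/2 ≈ 223.50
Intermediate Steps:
U(W, t) = -6 + t*W² (U(W, t) = W²*t - 6 = t*W² - 6 = -6 + t*W²)
q(P) = 1/P
q(E(-2))*U(M, -9) = (-6 - 9*7²)/(-2) = -(-6 - 9*49)/2 = -(-6 - 441)/2 = -½*(-447) = 447/2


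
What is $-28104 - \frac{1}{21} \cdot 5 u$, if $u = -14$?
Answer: $- \frac{84302}{3} \approx -28101.0$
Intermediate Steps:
$-28104 - \frac{1}{21} \cdot 5 u = -28104 - \frac{1}{21} \cdot 5 \left(-14\right) = -28104 - \frac{5}{21} \left(-14\right) = -28104 - - \frac{10}{3} = -28104 + \frac{10}{3} = - \frac{84302}{3}$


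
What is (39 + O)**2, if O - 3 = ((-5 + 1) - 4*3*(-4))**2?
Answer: 3912484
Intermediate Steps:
O = 1939 (O = 3 + ((-5 + 1) - 4*3*(-4))**2 = 3 + (-4 - 12*(-4))**2 = 3 + (-4 + 48)**2 = 3 + 44**2 = 3 + 1936 = 1939)
(39 + O)**2 = (39 + 1939)**2 = 1978**2 = 3912484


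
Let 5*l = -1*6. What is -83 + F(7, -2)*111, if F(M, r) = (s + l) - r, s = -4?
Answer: -2191/5 ≈ -438.20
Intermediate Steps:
l = -6/5 (l = (-1*6)/5 = (1/5)*(-6) = -6/5 ≈ -1.2000)
F(M, r) = -26/5 - r (F(M, r) = (-4 - 6/5) - r = -26/5 - r)
-83 + F(7, -2)*111 = -83 + (-26/5 - 1*(-2))*111 = -83 + (-26/5 + 2)*111 = -83 - 16/5*111 = -83 - 1776/5 = -2191/5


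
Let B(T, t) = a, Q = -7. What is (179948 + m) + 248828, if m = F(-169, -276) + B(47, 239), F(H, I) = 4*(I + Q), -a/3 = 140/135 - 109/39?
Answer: 50034965/117 ≈ 4.2765e+5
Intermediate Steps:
a = 617/117 (a = -3*(140/135 - 109/39) = -3*(140*(1/135) - 109*1/39) = -3*(28/27 - 109/39) = -3*(-617/351) = 617/117 ≈ 5.2735)
F(H, I) = -28 + 4*I (F(H, I) = 4*(I - 7) = 4*(-7 + I) = -28 + 4*I)
B(T, t) = 617/117
m = -131827/117 (m = (-28 + 4*(-276)) + 617/117 = (-28 - 1104) + 617/117 = -1132 + 617/117 = -131827/117 ≈ -1126.7)
(179948 + m) + 248828 = (179948 - 131827/117) + 248828 = 20922089/117 + 248828 = 50034965/117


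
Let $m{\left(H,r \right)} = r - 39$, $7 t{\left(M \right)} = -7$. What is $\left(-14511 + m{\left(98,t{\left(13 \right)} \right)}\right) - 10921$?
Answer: $-25472$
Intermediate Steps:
$t{\left(M \right)} = -1$ ($t{\left(M \right)} = \frac{1}{7} \left(-7\right) = -1$)
$m{\left(H,r \right)} = -39 + r$ ($m{\left(H,r \right)} = r - 39 = -39 + r$)
$\left(-14511 + m{\left(98,t{\left(13 \right)} \right)}\right) - 10921 = \left(-14511 - 40\right) - 10921 = -14551 - 10921 = -25472$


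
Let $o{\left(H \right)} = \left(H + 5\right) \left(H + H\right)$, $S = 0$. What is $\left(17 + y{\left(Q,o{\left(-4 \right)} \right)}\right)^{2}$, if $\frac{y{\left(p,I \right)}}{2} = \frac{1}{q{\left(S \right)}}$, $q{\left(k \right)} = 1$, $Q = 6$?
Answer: $361$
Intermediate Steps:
$o{\left(H \right)} = 2 H \left(5 + H\right)$ ($o{\left(H \right)} = \left(5 + H\right) 2 H = 2 H \left(5 + H\right)$)
$y{\left(p,I \right)} = 2$ ($y{\left(p,I \right)} = \frac{2}{1} = 2 \cdot 1 = 2$)
$\left(17 + y{\left(Q,o{\left(-4 \right)} \right)}\right)^{2} = \left(17 + 2\right)^{2} = 19^{2} = 361$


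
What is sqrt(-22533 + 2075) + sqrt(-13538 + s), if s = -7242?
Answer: I*(sqrt(20458) + 2*sqrt(5195)) ≈ 287.18*I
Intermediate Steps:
sqrt(-22533 + 2075) + sqrt(-13538 + s) = sqrt(-22533 + 2075) + sqrt(-13538 - 7242) = sqrt(-20458) + sqrt(-20780) = I*sqrt(20458) + 2*I*sqrt(5195)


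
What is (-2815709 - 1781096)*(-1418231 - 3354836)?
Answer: 21940858250935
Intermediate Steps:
(-2815709 - 1781096)*(-1418231 - 3354836) = -4596805*(-4773067) = 21940858250935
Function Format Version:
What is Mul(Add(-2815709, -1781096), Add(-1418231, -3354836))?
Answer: 21940858250935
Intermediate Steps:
Mul(Add(-2815709, -1781096), Add(-1418231, -3354836)) = Mul(-4596805, -4773067) = 21940858250935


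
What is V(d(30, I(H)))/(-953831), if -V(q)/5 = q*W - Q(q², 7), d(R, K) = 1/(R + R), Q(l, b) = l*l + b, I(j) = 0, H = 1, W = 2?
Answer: -90288001/2472329952000 ≈ -3.6519e-5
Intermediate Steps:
Q(l, b) = b + l² (Q(l, b) = l² + b = b + l²)
d(R, K) = 1/(2*R)
V(q) = 35 - 10*q + 5*q⁴ (V(q) = -5*(q*2 - (7 + (q²)²)) = -5*(2*q - (7 + q⁴)) = -5*(2*q + (-7 - q⁴)) = -5*(-7 - q⁴ + 2*q) = 35 - 10*q + 5*q⁴)
V(d(30, I(H)))/(-953831) = (35 - 5/30 + 5*((½)/30)⁴)/(-953831) = (35 - 5/30 + 5*((½)*(1/30))⁴)*(-1/953831) = (35 - 10*1/60 + 5*(1/60)⁴)*(-1/953831) = (35 - ⅙ + 5*(1/12960000))*(-1/953831) = (35 - ⅙ + 1/2592000)*(-1/953831) = (90288001/2592000)*(-1/953831) = -90288001/2472329952000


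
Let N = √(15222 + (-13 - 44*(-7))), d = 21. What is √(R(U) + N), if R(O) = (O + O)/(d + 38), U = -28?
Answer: √(-3304 + 3481*√15517)/59 ≈ 11.118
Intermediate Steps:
R(O) = 2*O/59 (R(O) = (O + O)/(21 + 38) = (2*O)/59 = (2*O)*(1/59) = 2*O/59)
N = √15517 (N = √(15222 + (-13 + 308)) = √(15222 + 295) = √15517 ≈ 124.57)
√(R(U) + N) = √((2/59)*(-28) + √15517) = √(-56/59 + √15517)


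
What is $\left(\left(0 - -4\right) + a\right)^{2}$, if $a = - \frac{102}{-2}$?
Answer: $3025$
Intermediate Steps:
$a = 51$ ($a = \left(-102\right) \left(- \frac{1}{2}\right) = 51$)
$\left(\left(0 - -4\right) + a\right)^{2} = \left(\left(0 - -4\right) + 51\right)^{2} = \left(\left(0 + 4\right) + 51\right)^{2} = \left(4 + 51\right)^{2} = 55^{2} = 3025$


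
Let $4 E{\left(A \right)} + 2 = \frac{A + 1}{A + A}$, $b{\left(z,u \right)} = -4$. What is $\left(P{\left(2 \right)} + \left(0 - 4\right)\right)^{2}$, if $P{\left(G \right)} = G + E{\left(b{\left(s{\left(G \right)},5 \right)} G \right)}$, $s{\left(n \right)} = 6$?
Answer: $\frac{23409}{4096} \approx 5.7151$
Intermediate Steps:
$E{\left(A \right)} = - \frac{1}{2} + \frac{1 + A}{8 A}$ ($E{\left(A \right)} = - \frac{1}{2} + \frac{\left(A + 1\right) \frac{1}{A + A}}{4} = - \frac{1}{2} + \frac{\left(1 + A\right) \frac{1}{2 A}}{4} = - \frac{1}{2} + \frac{\frac{1}{2} \frac{1}{A} \left(1 + A\right)}{4} = - \frac{1}{2} + \frac{1 + A}{8 A}$)
$P{\left(G \right)} = G - \frac{1 + 12 G}{32 G}$ ($P{\left(G \right)} = G + \frac{1 - 3 \left(- 4 G\right)}{8 \left(- 4 G\right)} = G + \frac{- \frac{1}{4 G} \left(1 + 12 G\right)}{8} = G - \frac{1 + 12 G}{32 G}$)
$\left(P{\left(2 \right)} + \left(0 - 4\right)\right)^{2} = \left(\left(- \frac{3}{8} + 2 - \frac{1}{32 \cdot 2}\right) + \left(0 - 4\right)\right)^{2} = \left(\left(- \frac{3}{8} + 2 - \frac{1}{64}\right) + \left(0 - 4\right)\right)^{2} = \left(\left(- \frac{3}{8} + 2 - \frac{1}{64}\right) - 4\right)^{2} = \left(\frac{103}{64} - 4\right)^{2} = \left(- \frac{153}{64}\right)^{2} = \frac{23409}{4096}$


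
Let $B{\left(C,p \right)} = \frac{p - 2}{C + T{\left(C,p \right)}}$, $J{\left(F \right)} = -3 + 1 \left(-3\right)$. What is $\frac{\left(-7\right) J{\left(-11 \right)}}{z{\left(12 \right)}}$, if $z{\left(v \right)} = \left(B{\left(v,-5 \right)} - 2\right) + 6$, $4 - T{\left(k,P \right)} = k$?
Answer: $\frac{56}{3} \approx 18.667$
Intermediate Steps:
$T{\left(k,P \right)} = 4 - k$
$J{\left(F \right)} = -6$ ($J{\left(F \right)} = -3 - 3 = -6$)
$B{\left(C,p \right)} = - \frac{1}{2} + \frac{p}{4}$ ($B{\left(C,p \right)} = \frac{p - 2}{C - \left(-4 + C\right)} = \frac{-2 + p}{4} = \left(-2 + p\right) \frac{1}{4} = - \frac{1}{2} + \frac{p}{4}$)
$z{\left(v \right)} = \frac{9}{4}$ ($z{\left(v \right)} = \left(\left(- \frac{1}{2} + \frac{1}{4} \left(-5\right)\right) - 2\right) + 6 = \left(\left(- \frac{1}{2} - \frac{5}{4}\right) - 2\right) + 6 = \left(- \frac{7}{4} - 2\right) + 6 = - \frac{15}{4} + 6 = \frac{9}{4}$)
$\frac{\left(-7\right) J{\left(-11 \right)}}{z{\left(12 \right)}} = \frac{\left(-7\right) \left(-6\right)}{\frac{9}{4}} = 42 \cdot \frac{4}{9} = \frac{56}{3}$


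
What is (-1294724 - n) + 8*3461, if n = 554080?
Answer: -1821116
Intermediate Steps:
(-1294724 - n) + 8*3461 = (-1294724 - 1*554080) + 8*3461 = (-1294724 - 554080) + 27688 = -1848804 + 27688 = -1821116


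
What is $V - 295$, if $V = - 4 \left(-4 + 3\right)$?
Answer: $-291$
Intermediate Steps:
$V = 4$ ($V = \left(-4\right) \left(-1\right) = 4$)
$V - 295 = 4 - 295 = -291$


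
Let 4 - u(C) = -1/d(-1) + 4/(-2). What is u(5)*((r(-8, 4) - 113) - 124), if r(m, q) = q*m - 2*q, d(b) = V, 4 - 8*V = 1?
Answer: -7202/3 ≈ -2400.7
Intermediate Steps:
V = 3/8 (V = 1/2 - 1/8*1 = 1/2 - 1/8 = 3/8 ≈ 0.37500)
d(b) = 3/8
u(C) = 26/3 (u(C) = 4 - (-1/3/8 + 4/(-2)) = 4 - (-1*8/3 + 4*(-1/2)) = 4 - (-8/3 - 2) = 4 - 1*(-14/3) = 4 + 14/3 = 26/3)
r(m, q) = -2*q + m*q (r(m, q) = m*q - 2*q = -2*q + m*q)
u(5)*((r(-8, 4) - 113) - 124) = 26*((4*(-2 - 8) - 113) - 124)/3 = 26*((4*(-10) - 113) - 124)/3 = 26*((-40 - 113) - 124)/3 = 26*(-153 - 124)/3 = (26/3)*(-277) = -7202/3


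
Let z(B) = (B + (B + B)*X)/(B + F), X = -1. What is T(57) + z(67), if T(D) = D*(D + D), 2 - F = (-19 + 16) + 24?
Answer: 311837/48 ≈ 6496.6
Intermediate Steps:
F = -19 (F = 2 - ((-19 + 16) + 24) = 2 - (-3 + 24) = 2 - 1*21 = 2 - 21 = -19)
z(B) = -B/(-19 + B) (z(B) = (B + (B + B)*(-1))/(B - 19) = (B + (2*B)*(-1))/(-19 + B) = (B - 2*B)/(-19 + B) = (-B)/(-19 + B) = -B/(-19 + B))
T(D) = 2*D**2 (T(D) = D*(2*D) = 2*D**2)
T(57) + z(67) = 2*57**2 - 1*67/(-19 + 67) = 2*3249 - 1*67/48 = 6498 - 1*67*1/48 = 6498 - 67/48 = 311837/48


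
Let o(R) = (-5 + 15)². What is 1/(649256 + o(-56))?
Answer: 1/649356 ≈ 1.5400e-6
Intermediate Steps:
o(R) = 100 (o(R) = 10² = 100)
1/(649256 + o(-56)) = 1/(649256 + 100) = 1/649356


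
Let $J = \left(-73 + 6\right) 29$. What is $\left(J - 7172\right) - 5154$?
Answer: $-14269$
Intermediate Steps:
$J = -1943$ ($J = \left(-67\right) 29 = -1943$)
$\left(J - 7172\right) - 5154 = \left(-1943 - 7172\right) - 5154 = -9115 - 5154 = -14269$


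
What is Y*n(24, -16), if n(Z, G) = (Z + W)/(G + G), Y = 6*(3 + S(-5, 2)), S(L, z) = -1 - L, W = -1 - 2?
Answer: -441/16 ≈ -27.563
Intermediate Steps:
W = -3
Y = 42 (Y = 6*(3 + (-1 - 1*(-5))) = 6*(3 + (-1 + 5)) = 6*(3 + 4) = 6*7 = 42)
n(Z, G) = (-3 + Z)/(2*G) (n(Z, G) = (Z - 3)/(G + G) = (-3 + Z)/((2*G)) = (-3 + Z)*(1/(2*G)) = (-3 + Z)/(2*G))
Y*n(24, -16) = 42*((½)*(-3 + 24)/(-16)) = 42*((½)*(-1/16)*21) = 42*(-21/32) = -441/16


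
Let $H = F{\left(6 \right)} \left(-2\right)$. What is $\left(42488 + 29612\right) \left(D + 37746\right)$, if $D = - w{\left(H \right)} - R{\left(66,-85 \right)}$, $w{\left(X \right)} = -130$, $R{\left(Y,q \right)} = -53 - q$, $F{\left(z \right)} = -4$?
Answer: $2728552400$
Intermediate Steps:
$H = 8$ ($H = \left(-4\right) \left(-2\right) = 8$)
$D = 98$ ($D = \left(-1\right) \left(-130\right) - \left(-53 - -85\right) = 130 - \left(-53 + 85\right) = 130 - 32 = 98$)
$\left(42488 + 29612\right) \left(D + 37746\right) = \left(42488 + 29612\right) \left(98 + 37746\right) = 72100 \cdot 37844 = 2728552400$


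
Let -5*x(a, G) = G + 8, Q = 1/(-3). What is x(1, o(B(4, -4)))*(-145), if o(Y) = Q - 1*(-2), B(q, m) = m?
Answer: 841/3 ≈ 280.33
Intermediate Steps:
Q = -⅓ ≈ -0.33333
o(Y) = 5/3 (o(Y) = -⅓ - 1*(-2) = -⅓ + 2 = 5/3)
x(a, G) = -8/5 - G/5 (x(a, G) = -(G + 8)/5 = -(8 + G)/5 = -8/5 - G/5)
x(1, o(B(4, -4)))*(-145) = (-8/5 - ⅕*5/3)*(-145) = (-8/5 - ⅓)*(-145) = -29/15*(-145) = 841/3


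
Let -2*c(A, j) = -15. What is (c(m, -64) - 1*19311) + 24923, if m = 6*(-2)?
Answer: 11239/2 ≈ 5619.5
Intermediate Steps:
m = -12
c(A, j) = 15/2 (c(A, j) = -1/2*(-15) = 15/2)
(c(m, -64) - 1*19311) + 24923 = (15/2 - 1*19311) + 24923 = (15/2 - 19311) + 24923 = -38607/2 + 24923 = 11239/2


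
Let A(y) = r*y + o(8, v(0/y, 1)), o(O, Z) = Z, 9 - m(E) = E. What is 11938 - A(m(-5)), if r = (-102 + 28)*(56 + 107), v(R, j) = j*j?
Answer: 180805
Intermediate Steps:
m(E) = 9 - E
v(R, j) = j**2
r = -12062 (r = -74*163 = -12062)
A(y) = 1 - 12062*y (A(y) = -12062*y + 1**2 = -12062*y + 1 = 1 - 12062*y)
11938 - A(m(-5)) = 11938 - (1 - 12062*(9 - 1*(-5))) = 11938 - (1 - 12062*(9 + 5)) = 11938 - (1 - 12062*14) = 11938 - (1 - 168868) = 11938 - 1*(-168867) = 11938 + 168867 = 180805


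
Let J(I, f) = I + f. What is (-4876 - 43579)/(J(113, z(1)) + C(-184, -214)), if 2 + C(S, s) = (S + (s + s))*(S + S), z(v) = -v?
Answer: -48455/225326 ≈ -0.21504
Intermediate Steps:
C(S, s) = -2 + 2*S*(S + 2*s) (C(S, s) = -2 + (S + (s + s))*(S + S) = -2 + (S + 2*s)*(2*S) = -2 + 2*S*(S + 2*s))
(-4876 - 43579)/(J(113, z(1)) + C(-184, -214)) = (-4876 - 43579)/((113 - 1*1) + (-2 + 2*(-184)**2 + 4*(-184)*(-214))) = -48455/((113 - 1) + (-2 + 2*33856 + 157504)) = -48455/(112 + (-2 + 67712 + 157504)) = -48455/(112 + 225214) = -48455/225326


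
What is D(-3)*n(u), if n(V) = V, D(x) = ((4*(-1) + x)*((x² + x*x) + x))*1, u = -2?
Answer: 210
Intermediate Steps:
D(x) = (-4 + x)*(x + 2*x²) (D(x) = ((-4 + x)*((x² + x²) + x))*1 = ((-4 + x)*(2*x² + x))*1 = ((-4 + x)*(x + 2*x²))*1 = (-4 + x)*(x + 2*x²))
D(-3)*n(u) = -3*(-4 - 7*(-3) + 2*(-3)²)*(-2) = -3*(-4 + 21 + 2*9)*(-2) = -3*(-4 + 21 + 18)*(-2) = -3*35*(-2) = -105*(-2) = 210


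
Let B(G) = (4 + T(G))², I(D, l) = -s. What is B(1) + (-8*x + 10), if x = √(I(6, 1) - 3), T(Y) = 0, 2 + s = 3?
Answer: 26 - 16*I ≈ 26.0 - 16.0*I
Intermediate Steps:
s = 1 (s = -2 + 3 = 1)
I(D, l) = -1 (I(D, l) = -1*1 = -1)
x = 2*I (x = √(-1 - 3) = √(-4) = 2*I ≈ 2.0*I)
B(G) = 16 (B(G) = (4 + 0)² = 4² = 16)
B(1) + (-8*x + 10) = 16 + (-16*I + 10) = 16 + (10 - 16*I) = 26 - 16*I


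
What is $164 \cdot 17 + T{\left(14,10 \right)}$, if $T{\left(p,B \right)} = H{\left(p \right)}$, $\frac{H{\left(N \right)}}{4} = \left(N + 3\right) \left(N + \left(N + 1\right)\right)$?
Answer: $4760$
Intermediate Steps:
$H{\left(N \right)} = 4 \left(1 + 2 N\right) \left(3 + N\right)$ ($H{\left(N \right)} = 4 \left(N + 3\right) \left(N + \left(N + 1\right)\right) = 4 \left(3 + N\right) \left(N + \left(1 + N\right)\right) = 4 \left(3 + N\right) \left(1 + 2 N\right) = 4 \left(1 + 2 N\right) \left(3 + N\right)$)
$T{\left(p,B \right)} = 12 + 8 p^{2} + 28 p$
$164 \cdot 17 + T{\left(14,10 \right)} = 164 \cdot 17 + \left(12 + 8 \cdot 14^{2} + 28 \cdot 14\right) = 2788 + \left(12 + 8 \cdot 196 + 392\right) = 2788 + \left(12 + 1568 + 392\right) = 2788 + 1972 = 4760$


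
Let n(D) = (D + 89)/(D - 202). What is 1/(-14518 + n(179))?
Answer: -23/334182 ≈ -6.8825e-5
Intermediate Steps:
n(D) = (89 + D)/(-202 + D)
1/(-14518 + n(179)) = 1/(-14518 + (89 + 179)/(-202 + 179)) = 1/(-14518 + 268/(-23)) = 1/(-14518 - 1/23*268) = 1/(-14518 - 268/23) = 1/(-334182/23) = -23/334182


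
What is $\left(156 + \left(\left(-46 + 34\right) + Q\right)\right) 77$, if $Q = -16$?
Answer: $9856$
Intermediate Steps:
$\left(156 + \left(\left(-46 + 34\right) + Q\right)\right) 77 = \left(156 + \left(\left(-46 + 34\right) - 16\right)\right) 77 = \left(156 - 28\right) 77 = 128 \cdot 77 = 9856$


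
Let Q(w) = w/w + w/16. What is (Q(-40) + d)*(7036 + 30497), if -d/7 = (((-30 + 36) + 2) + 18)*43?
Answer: -587579115/2 ≈ -2.9379e+8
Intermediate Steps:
d = -7826 (d = -7*(((-30 + 36) + 2) + 18)*43 = -7*((6 + 2) + 18)*43 = -7*(8 + 18)*43 = -182*43 = -7*1118 = -7826)
Q(w) = 1 + w/16 (Q(w) = 1 + w*(1/16) = 1 + w/16)
(Q(-40) + d)*(7036 + 30497) = ((1 + (1/16)*(-40)) - 7826)*(7036 + 30497) = ((1 - 5/2) - 7826)*37533 = (-3/2 - 7826)*37533 = -15655/2*37533 = -587579115/2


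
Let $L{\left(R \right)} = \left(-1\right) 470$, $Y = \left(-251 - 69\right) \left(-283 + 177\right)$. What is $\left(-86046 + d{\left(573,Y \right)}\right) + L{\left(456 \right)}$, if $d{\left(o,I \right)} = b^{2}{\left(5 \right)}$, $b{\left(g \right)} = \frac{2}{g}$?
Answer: $- \frac{2162896}{25} \approx -86516.0$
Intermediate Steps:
$Y = 33920$ ($Y = \left(-320\right) \left(-106\right) = 33920$)
$L{\left(R \right)} = -470$
$d{\left(o,I \right)} = \frac{4}{25}$ ($d{\left(o,I \right)} = \left(\frac{2}{5}\right)^{2} = \frac{4}{25}$)
$\left(-86046 + d{\left(573,Y \right)}\right) + L{\left(456 \right)} = \left(-86046 + \frac{4}{25}\right) - 470 = - \frac{2151146}{25} - 470 = - \frac{2162896}{25}$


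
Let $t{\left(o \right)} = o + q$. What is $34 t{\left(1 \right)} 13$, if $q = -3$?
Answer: $-884$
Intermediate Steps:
$t{\left(o \right)} = -3 + o$ ($t{\left(o \right)} = o - 3 = -3 + o$)
$34 t{\left(1 \right)} 13 = 34 \left(-3 + 1\right) 13 = 34 \left(-2\right) 13 = \left(-68\right) 13 = -884$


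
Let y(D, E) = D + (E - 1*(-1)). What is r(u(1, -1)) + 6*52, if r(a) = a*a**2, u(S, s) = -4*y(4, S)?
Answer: -13512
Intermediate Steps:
y(D, E) = 1 + D + E (y(D, E) = D + (E + 1) = D + (1 + E) = 1 + D + E)
u(S, s) = -20 - 4*S (u(S, s) = -4*(1 + 4 + S) = -4*(5 + S) = -20 - 4*S)
r(a) = a**3
r(u(1, -1)) + 6*52 = (-20 - 4*1)**3 + 6*52 = (-20 - 4)**3 + 312 = (-24)**3 + 312 = -13824 + 312 = -13512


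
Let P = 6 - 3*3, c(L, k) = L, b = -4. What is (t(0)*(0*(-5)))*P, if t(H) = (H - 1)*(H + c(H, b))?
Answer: 0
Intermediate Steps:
P = -3 (P = 6 - 9 = -3)
t(H) = 2*H*(-1 + H) (t(H) = (H - 1)*(H + H) = (-1 + H)*(2*H) = 2*H*(-1 + H))
(t(0)*(0*(-5)))*P = ((2*0*(-1 + 0))*(0*(-5)))*(-3) = ((2*0*(-1))*0)*(-3) = (0*0)*(-3) = 0*(-3) = 0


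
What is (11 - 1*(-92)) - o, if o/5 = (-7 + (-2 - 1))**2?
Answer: -397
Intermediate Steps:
o = 500 (o = 5*(-7 + (-2 - 1))**2 = 5*(-7 - 3)**2 = 5*(-10)**2 = 5*100 = 500)
(11 - 1*(-92)) - o = (11 - 1*(-92)) - 1*500 = (11 + 92) - 500 = 103 - 500 = -397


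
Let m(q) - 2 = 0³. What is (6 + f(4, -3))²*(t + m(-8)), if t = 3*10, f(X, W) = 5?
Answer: 3872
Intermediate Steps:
m(q) = 2 (m(q) = 2 + 0³ = 2 + 0 = 2)
t = 30
(6 + f(4, -3))²*(t + m(-8)) = (6 + 5)²*(30 + 2) = 11²*32 = 121*32 = 3872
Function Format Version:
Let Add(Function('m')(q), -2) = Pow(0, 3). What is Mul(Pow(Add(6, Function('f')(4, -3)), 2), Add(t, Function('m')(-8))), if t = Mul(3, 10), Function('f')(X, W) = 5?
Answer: 3872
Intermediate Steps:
Function('m')(q) = 2 (Function('m')(q) = Add(2, Pow(0, 3)) = Add(2, 0) = 2)
t = 30
Mul(Pow(Add(6, Function('f')(4, -3)), 2), Add(t, Function('m')(-8))) = Mul(Pow(Add(6, 5), 2), Add(30, 2)) = Mul(Pow(11, 2), 32) = Mul(121, 32) = 3872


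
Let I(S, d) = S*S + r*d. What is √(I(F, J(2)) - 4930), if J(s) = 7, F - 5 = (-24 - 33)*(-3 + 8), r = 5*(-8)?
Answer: √73190 ≈ 270.54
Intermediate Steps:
r = -40
F = -280 (F = 5 + (-24 - 33)*(-3 + 8) = 5 - 57*5 = 5 - 285 = -280)
I(S, d) = S² - 40*d (I(S, d) = S*S - 40*d = S² - 40*d)
√(I(F, J(2)) - 4930) = √(((-280)² - 40*7) - 4930) = √((78400 - 280) - 4930) = √(78120 - 4930) = √73190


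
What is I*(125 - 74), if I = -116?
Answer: -5916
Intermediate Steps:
I*(125 - 74) = -116*(125 - 74) = -116*51 = -5916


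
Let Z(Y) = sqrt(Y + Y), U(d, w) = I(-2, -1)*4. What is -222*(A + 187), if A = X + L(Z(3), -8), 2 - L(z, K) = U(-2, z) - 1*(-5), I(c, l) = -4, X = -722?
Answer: 115884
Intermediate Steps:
U(d, w) = -16 (U(d, w) = -4*4 = -16)
Z(Y) = sqrt(2)*sqrt(Y) (Z(Y) = sqrt(2*Y) = sqrt(2)*sqrt(Y))
L(z, K) = 13 (L(z, K) = 2 - (-16 - 1*(-5)) = 2 - (-16 + 5) = 2 - 1*(-11) = 2 + 11 = 13)
A = -709 (A = -722 + 13 = -709)
-222*(A + 187) = -222*(-709 + 187) = -222*(-522) = 115884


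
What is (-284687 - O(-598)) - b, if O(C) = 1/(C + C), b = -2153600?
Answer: 2235219949/1196 ≈ 1.8689e+6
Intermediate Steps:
O(C) = 1/(2*C)
(-284687 - O(-598)) - b = (-284687 - 1/(2*(-598))) - 1*(-2153600) = (-284687 - (-1)/(2*598)) + 2153600 = (-284687 - 1*(-1/1196)) + 2153600 = (-284687 + 1/1196) + 2153600 = -340485651/1196 + 2153600 = 2235219949/1196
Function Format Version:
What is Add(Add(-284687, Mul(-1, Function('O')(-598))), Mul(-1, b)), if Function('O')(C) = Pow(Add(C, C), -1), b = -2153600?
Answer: Rational(2235219949, 1196) ≈ 1.8689e+6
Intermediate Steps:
Function('O')(C) = Mul(Rational(1, 2), Pow(C, -1)) (Function('O')(C) = Pow(Mul(2, C), -1) = Mul(Rational(1, 2), Pow(C, -1)))
Add(Add(-284687, Mul(-1, Function('O')(-598))), Mul(-1, b)) = Add(Add(-284687, Mul(-1, Mul(Rational(1, 2), Pow(-598, -1)))), Mul(-1, -2153600)) = Add(Add(-284687, Mul(-1, Mul(Rational(1, 2), Rational(-1, 598)))), 2153600) = Add(Add(-284687, Mul(-1, Rational(-1, 1196))), 2153600) = Add(Add(-284687, Rational(1, 1196)), 2153600) = Add(Rational(-340485651, 1196), 2153600) = Rational(2235219949, 1196)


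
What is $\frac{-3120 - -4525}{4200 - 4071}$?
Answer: $\frac{1405}{129} \approx 10.891$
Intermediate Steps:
$\frac{-3120 - -4525}{4200 - 4071} = \frac{-3120 + 4525}{129} = 1405 \cdot \frac{1}{129} = \frac{1405}{129}$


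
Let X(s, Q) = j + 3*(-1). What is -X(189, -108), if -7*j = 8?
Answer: 29/7 ≈ 4.1429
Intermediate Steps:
j = -8/7 (j = -1/7*8 = -8/7 ≈ -1.1429)
X(s, Q) = -29/7 (X(s, Q) = -8/7 + 3*(-1) = -8/7 - 3 = -29/7)
-X(189, -108) = -1*(-29/7) = 29/7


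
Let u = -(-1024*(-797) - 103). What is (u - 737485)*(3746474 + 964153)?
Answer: -7318006150770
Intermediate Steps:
u = -816025 (u = -(816128 - 103) = -1*816025 = -816025)
(u - 737485)*(3746474 + 964153) = (-816025 - 737485)*(3746474 + 964153) = -1553510*4710627 = -7318006150770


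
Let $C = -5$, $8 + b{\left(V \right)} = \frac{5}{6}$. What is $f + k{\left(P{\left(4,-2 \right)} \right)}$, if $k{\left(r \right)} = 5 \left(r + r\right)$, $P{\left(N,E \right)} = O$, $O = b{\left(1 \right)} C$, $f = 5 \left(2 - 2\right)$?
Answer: $\frac{1075}{3} \approx 358.33$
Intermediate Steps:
$f = 0$ ($f = 5 \cdot 0 = 0$)
$b{\left(V \right)} = - \frac{43}{6}$ ($b{\left(V \right)} = -8 + \frac{5}{6} = - \frac{43}{6}$)
$O = \frac{215}{6}$ ($O = \left(- \frac{43}{6}\right) \left(-5\right) = \frac{215}{6} \approx 35.833$)
$P{\left(N,E \right)} = \frac{215}{6}$
$k{\left(r \right)} = 10 r$ ($k{\left(r \right)} = 5 \cdot 2 r = 10 r$)
$f + k{\left(P{\left(4,-2 \right)} \right)} = 0 + 10 \cdot \frac{215}{6} = 0 + \frac{1075}{3} = \frac{1075}{3}$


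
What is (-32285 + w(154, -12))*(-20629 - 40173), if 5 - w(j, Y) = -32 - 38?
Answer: 1958432420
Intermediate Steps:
w(j, Y) = 75 (w(j, Y) = 5 - (-32 - 38) = 5 - 1*(-70) = 5 + 70 = 75)
(-32285 + w(154, -12))*(-20629 - 40173) = (-32285 + 75)*(-20629 - 40173) = -32210*(-60802) = 1958432420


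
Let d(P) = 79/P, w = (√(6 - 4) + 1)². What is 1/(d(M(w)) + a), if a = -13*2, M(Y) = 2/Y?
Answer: -370/15703 + 316*√2/15703 ≈ 0.0048966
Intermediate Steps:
w = (1 + √2)² (w = (√2 + 1)² = (1 + √2)² ≈ 5.8284)
a = -26
1/(d(M(w)) + a) = 1/(79/((2/((1 + √2)²))) - 26) = 1/(79/((2/(1 + √2)²)) - 26) = 1/(79*((1 + √2)²/2) - 26) = 1/(79*(1 + √2)²/2 - 26) = 1/(-26 + 79*(1 + √2)²/2)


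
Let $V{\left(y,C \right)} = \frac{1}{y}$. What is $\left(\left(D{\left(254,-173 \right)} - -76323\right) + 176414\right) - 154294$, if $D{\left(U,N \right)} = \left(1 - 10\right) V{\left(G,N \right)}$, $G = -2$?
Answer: $\frac{196895}{2} \approx 98448.0$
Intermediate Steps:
$D{\left(U,N \right)} = \frac{9}{2}$ ($D{\left(U,N \right)} = \frac{1 - 10}{-2} = \left(-9\right) \left(- \frac{1}{2}\right) = \frac{9}{2}$)
$\left(\left(D{\left(254,-173 \right)} - -76323\right) + 176414\right) - 154294 = \left(\left(\frac{9}{2} - -76323\right) + 176414\right) - 154294 = \left(\left(\frac{9}{2} + 76323\right) + 176414\right) - 154294 = \left(\frac{152655}{2} + 176414\right) - 154294 = \frac{505483}{2} - 154294 = \frac{196895}{2}$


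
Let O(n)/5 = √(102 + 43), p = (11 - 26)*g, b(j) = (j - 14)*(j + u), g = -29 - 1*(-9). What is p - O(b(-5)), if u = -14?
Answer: 300 - 5*√145 ≈ 239.79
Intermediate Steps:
g = -20 (g = -29 + 9 = -20)
b(j) = (-14 + j)² (b(j) = (j - 14)*(j - 14) = (-14 + j)*(-14 + j) = (-14 + j)²)
p = 300 (p = (11 - 26)*(-20) = -15*(-20) = 300)
O(n) = 5*√145 (O(n) = 5*√(102 + 43) = 5*√145)
p - O(b(-5)) = 300 - 5*√145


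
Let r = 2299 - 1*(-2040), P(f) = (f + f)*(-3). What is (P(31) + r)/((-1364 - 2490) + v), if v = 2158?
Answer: -4153/1696 ≈ -2.4487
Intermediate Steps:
P(f) = -6*f (P(f) = (2*f)*(-3) = -6*f)
r = 4339 (r = 2299 + 2040 = 4339)
(P(31) + r)/((-1364 - 2490) + v) = (-6*31 + 4339)/((-1364 - 2490) + 2158) = (-186 + 4339)/(-3854 + 2158) = 4153/(-1696) = 4153*(-1/1696) = -4153/1696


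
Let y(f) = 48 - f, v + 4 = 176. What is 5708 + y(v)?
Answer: 5584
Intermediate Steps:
v = 172 (v = -4 + 176 = 172)
5708 + y(v) = 5708 + (48 - 1*172) = 5708 + (48 - 172) = 5708 - 124 = 5584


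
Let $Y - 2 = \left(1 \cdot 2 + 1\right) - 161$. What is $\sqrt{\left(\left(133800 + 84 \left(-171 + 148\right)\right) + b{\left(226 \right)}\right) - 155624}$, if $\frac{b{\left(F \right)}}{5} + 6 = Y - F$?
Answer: $4 i \sqrt{1606} \approx 160.3 i$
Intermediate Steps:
$Y = -156$ ($Y = 2 + \left(\left(1 \cdot 2 + 1\right) - 161\right) = 2 + \left(\left(2 + 1\right) - 161\right) = 2 + \left(3 - 161\right) = 2 - 158 = -156$)
$b{\left(F \right)} = -810 - 5 F$ ($b{\left(F \right)} = -30 + 5 \left(-156 - F\right) = -30 - \left(780 + 5 F\right) = -810 - 5 F$)
$\sqrt{\left(\left(133800 + 84 \left(-171 + 148\right)\right) + b{\left(226 \right)}\right) - 155624} = \sqrt{\left(\left(133800 + 84 \left(-171 + 148\right)\right) - 1940\right) - 155624} = \sqrt{\left(\left(133800 + 84 \left(-23\right)\right) - 1940\right) - 155624} = \sqrt{\left(\left(133800 - 1932\right) - 1940\right) - 155624} = \sqrt{\left(131868 - 1940\right) - 155624} = \sqrt{129928 - 155624} = \sqrt{-25696} = 4 i \sqrt{1606}$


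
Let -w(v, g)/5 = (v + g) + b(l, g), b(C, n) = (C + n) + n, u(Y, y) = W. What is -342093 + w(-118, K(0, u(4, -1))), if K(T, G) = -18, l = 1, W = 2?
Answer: -341238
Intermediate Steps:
u(Y, y) = 2
b(C, n) = C + 2*n
w(v, g) = -5 - 15*g - 5*v (w(v, g) = -5*((v + g) + (1 + 2*g)) = -5*((g + v) + (1 + 2*g)) = -5*(1 + v + 3*g) = -5 - 15*g - 5*v)
-342093 + w(-118, K(0, u(4, -1))) = -342093 + (-5 - 15*(-18) - 5*(-118)) = -342093 + (-5 + 270 + 590) = -342093 + 855 = -341238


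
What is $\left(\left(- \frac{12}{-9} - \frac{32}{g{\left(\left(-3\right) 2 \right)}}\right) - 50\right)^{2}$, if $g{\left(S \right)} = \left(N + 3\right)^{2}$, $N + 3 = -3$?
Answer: $\frac{220900}{81} \approx 2727.2$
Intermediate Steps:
$N = -6$ ($N = -3 - 3 = -6$)
$g{\left(S \right)} = 9$ ($g{\left(S \right)} = \left(-6 + 3\right)^{2} = \left(-3\right)^{2} = 9$)
$\left(\left(- \frac{12}{-9} - \frac{32}{g{\left(\left(-3\right) 2 \right)}}\right) - 50\right)^{2} = \left(\left(- \frac{12}{-9} - \frac{32}{9}\right) - 50\right)^{2} = \left(\left(\left(-12\right) \left(- \frac{1}{9}\right) - \frac{32}{9}\right) - 50\right)^{2} = \left(\left(\frac{4}{3} - \frac{32}{9}\right) - 50\right)^{2} = \left(- \frac{20}{9} - 50\right)^{2} = \left(- \frac{470}{9}\right)^{2} = \frac{220900}{81}$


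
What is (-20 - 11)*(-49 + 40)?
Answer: 279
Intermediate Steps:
(-20 - 11)*(-49 + 40) = -31*(-9) = 279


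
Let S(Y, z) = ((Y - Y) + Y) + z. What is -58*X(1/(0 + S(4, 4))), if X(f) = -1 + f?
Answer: 203/4 ≈ 50.750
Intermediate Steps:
S(Y, z) = Y + z (S(Y, z) = (0 + Y) + z = Y + z)
-58*X(1/(0 + S(4, 4))) = -58*(-1 + 1/(0 + (4 + 4))) = -58*(-1 + 1/(0 + 8)) = -58*(-1 + 1/8) = -58*(-1 + ⅛) = -58*(-7/8) = 203/4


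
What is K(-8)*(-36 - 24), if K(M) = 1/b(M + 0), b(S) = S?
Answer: 15/2 ≈ 7.5000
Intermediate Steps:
K(M) = 1/M (K(M) = 1/(M + 0) = 1/M)
K(-8)*(-36 - 24) = (-36 - 24)/(-8) = -1/8*(-60) = 15/2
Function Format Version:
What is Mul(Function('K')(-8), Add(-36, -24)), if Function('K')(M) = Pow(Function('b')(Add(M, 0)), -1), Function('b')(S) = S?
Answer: Rational(15, 2) ≈ 7.5000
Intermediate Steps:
Function('K')(M) = Pow(M, -1) (Function('K')(M) = Pow(Add(M, 0), -1) = Pow(M, -1))
Mul(Function('K')(-8), Add(-36, -24)) = Mul(Pow(-8, -1), Add(-36, -24)) = Mul(Rational(-1, 8), -60) = Rational(15, 2)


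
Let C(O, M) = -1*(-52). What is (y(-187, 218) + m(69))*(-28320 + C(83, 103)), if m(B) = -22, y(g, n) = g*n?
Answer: 1152995184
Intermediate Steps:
C(O, M) = 52
(y(-187, 218) + m(69))*(-28320 + C(83, 103)) = (-187*218 - 22)*(-28320 + 52) = (-40766 - 22)*(-28268) = -40788*(-28268) = 1152995184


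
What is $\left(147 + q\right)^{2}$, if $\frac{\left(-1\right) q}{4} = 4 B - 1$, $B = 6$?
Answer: $3025$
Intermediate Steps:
$q = -92$ ($q = - 4 \left(4 \cdot 6 - 1\right) = - 4 \left(24 - 1\right) = \left(-4\right) 23 = -92$)
$\left(147 + q\right)^{2} = \left(147 - 92\right)^{2} = 55^{2} = 3025$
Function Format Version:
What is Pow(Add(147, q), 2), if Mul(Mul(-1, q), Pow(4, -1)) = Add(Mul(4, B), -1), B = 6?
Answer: 3025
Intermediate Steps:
q = -92 (q = Mul(-4, Add(Mul(4, 6), -1)) = Mul(-4, Add(24, -1)) = Mul(-4, 23) = -92)
Pow(Add(147, q), 2) = Pow(Add(147, -92), 2) = Pow(55, 2) = 3025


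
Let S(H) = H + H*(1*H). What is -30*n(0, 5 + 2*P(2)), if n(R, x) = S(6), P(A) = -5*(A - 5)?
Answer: -1260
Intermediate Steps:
P(A) = 25 - 5*A (P(A) = -5*(-5 + A) = 25 - 5*A)
S(H) = H + H² (S(H) = H + H*H = H + H²)
n(R, x) = 42 (n(R, x) = 6*(1 + 6) = 6*7 = 42)
-30*n(0, 5 + 2*P(2)) = -30*42 = -1260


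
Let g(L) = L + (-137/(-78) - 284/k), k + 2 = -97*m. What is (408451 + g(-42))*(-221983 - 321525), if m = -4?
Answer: -1670799152377054/7527 ≈ -2.2197e+11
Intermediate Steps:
k = 386 (k = -2 - 97*(-4) = -2 + 388 = 386)
g(L) = 15365/15054 + L (g(L) = L + (-137/(-78) - 284/386) = L + (-137*(-1/78) - 284*1/386) = L + (137/78 - 142/193) = L + 15365/15054 = 15365/15054 + L)
(408451 + g(-42))*(-221983 - 321525) = (408451 + (15365/15054 - 42))*(-221983 - 321525) = (408451 - 616903/15054)*(-543508) = (6148204451/15054)*(-543508) = -1670799152377054/7527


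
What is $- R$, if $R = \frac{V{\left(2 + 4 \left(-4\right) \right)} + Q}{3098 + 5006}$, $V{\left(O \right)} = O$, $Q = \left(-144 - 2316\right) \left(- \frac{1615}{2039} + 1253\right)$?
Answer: $\frac{3140514233}{8262028} \approx 380.11$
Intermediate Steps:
$Q = - \frac{6280999920}{2039}$ ($Q = - 2460 \left(\left(-1615\right) \frac{1}{2039} + 1253\right) = - 2460 \left(- \frac{1615}{2039} + 1253\right) = \left(-2460\right) \frac{2553252}{2039} = - \frac{6280999920}{2039} \approx -3.0804 \cdot 10^{6}$)
$R = - \frac{3140514233}{8262028}$ ($R = \frac{\left(2 + 4 \left(-4\right)\right) - \frac{6280999920}{2039}}{3098 + 5006} = \frac{\left(2 - 16\right) - \frac{6280999920}{2039}}{8104} = \left(-14 - \frac{6280999920}{2039}\right) \frac{1}{8104} = \left(- \frac{6281028466}{2039}\right) \frac{1}{8104} = - \frac{3140514233}{8262028} \approx -380.11$)
$- R = \left(-1\right) \left(- \frac{3140514233}{8262028}\right) = \frac{3140514233}{8262028}$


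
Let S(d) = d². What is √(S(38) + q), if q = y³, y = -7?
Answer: √1101 ≈ 33.181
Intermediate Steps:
q = -343 (q = (-7)³ = -343)
√(S(38) + q) = √(38² - 343) = √(1444 - 343) = √1101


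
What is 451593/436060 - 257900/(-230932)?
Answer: 54186787169/25175051980 ≈ 2.1524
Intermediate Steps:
451593/436060 - 257900/(-230932) = 451593*(1/436060) - 257900*(-1/230932) = 451593/436060 + 64475/57733 = 54186787169/25175051980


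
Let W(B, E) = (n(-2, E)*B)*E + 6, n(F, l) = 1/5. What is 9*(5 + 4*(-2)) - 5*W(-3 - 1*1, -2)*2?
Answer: -103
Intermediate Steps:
n(F, l) = ⅕
W(B, E) = 6 + B*E/5 (W(B, E) = (B/5)*E + 6 = B*E/5 + 6 = 6 + B*E/5)
9*(5 + 4*(-2)) - 5*W(-3 - 1*1, -2)*2 = 9*(5 + 4*(-2)) - 5*(6 + (⅕)*(-3 - 1*1)*(-2))*2 = 9*(5 - 8) - 5*(6 + (⅕)*(-3 - 1)*(-2))*2 = 9*(-3) - 5*(6 + (⅕)*(-4)*(-2))*2 = -27 - 5*(6 + 8/5)*2 = -27 - 5*38/5*2 = -27 - 38*2 = -27 - 76 = -103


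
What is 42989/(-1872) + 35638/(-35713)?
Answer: -1601980493/66854736 ≈ -23.962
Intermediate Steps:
42989/(-1872) + 35638/(-35713) = 42989*(-1/1872) + 35638*(-1/35713) = -42989/1872 - 35638/35713 = -1601980493/66854736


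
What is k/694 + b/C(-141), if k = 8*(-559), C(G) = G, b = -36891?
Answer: 4161967/16309 ≈ 255.19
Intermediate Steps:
k = -4472
k/694 + b/C(-141) = -4472/694 - 36891/(-141) = -4472*1/694 - 36891*(-1/141) = -2236/347 + 12297/47 = 4161967/16309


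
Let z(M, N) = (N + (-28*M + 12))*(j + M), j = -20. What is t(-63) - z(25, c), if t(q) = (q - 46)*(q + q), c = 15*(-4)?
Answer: 17474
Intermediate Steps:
c = -60
t(q) = 2*q*(-46 + q) (t(q) = (-46 + q)*(2*q) = 2*q*(-46 + q))
z(M, N) = (-20 + M)*(12 + N - 28*M) (z(M, N) = (N + (-28*M + 12))*(-20 + M) = (N + (12 - 28*M))*(-20 + M) = (12 + N - 28*M)*(-20 + M) = (-20 + M)*(12 + N - 28*M))
t(-63) - z(25, c) = 2*(-63)*(-46 - 63) - (-240 - 28*25² - 20*(-60) + 572*25 + 25*(-60)) = 2*(-63)*(-109) - (-240 - 28*625 + 1200 + 14300 - 1500) = 13734 - (-240 - 17500 + 1200 + 14300 - 1500) = 13734 - 1*(-3740) = 13734 + 3740 = 17474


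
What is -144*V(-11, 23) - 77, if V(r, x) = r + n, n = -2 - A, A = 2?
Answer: 2083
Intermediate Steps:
n = -4 (n = -2 - 1*2 = -2 - 2 = -4)
V(r, x) = -4 + r (V(r, x) = r - 4 = -4 + r)
-144*V(-11, 23) - 77 = -144*(-4 - 11) - 77 = -144*(-15) - 77 = 2160 - 77 = 2083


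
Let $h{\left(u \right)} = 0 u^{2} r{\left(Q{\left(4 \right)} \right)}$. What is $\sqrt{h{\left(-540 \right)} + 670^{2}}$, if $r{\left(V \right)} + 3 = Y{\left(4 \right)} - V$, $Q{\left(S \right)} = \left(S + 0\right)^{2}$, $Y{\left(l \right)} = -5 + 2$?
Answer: $670$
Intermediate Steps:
$Y{\left(l \right)} = -3$
$Q{\left(S \right)} = S^{2}$
$r{\left(V \right)} = -6 - V$ ($r{\left(V \right)} = -3 - \left(3 + V\right) = -6 - V$)
$h{\left(u \right)} = 0$ ($h{\left(u \right)} = 0 u^{2} \left(-6 - 4^{2}\right) = 0 \left(-6 - 16\right) = 0 \left(-22\right) = 0$)
$\sqrt{h{\left(-540 \right)} + 670^{2}} = \sqrt{0 + 670^{2}} = \sqrt{0 + 448900} = \sqrt{448900} = 670$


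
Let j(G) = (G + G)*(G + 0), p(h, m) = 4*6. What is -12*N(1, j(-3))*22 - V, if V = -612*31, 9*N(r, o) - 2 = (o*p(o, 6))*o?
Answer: -627548/3 ≈ -2.0918e+5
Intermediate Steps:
p(h, m) = 24
j(G) = 2*G² (j(G) = (2*G)*G = 2*G²)
N(r, o) = 2/9 + 8*o²/3 (N(r, o) = 2/9 + ((o*24)*o)/9 = 2/9 + ((24*o)*o)/9 = 2/9 + (24*o²)/9 = 2/9 + 8*o²/3)
V = -18972
-12*N(1, j(-3))*22 - V = -12*(2/9 + 8*(2*(-3)²)²/3)*22 - 1*(-18972) = -12*(2/9 + 8*(2*9)²/3)*22 + 18972 = -12*(2/9 + (8/3)*18²)*22 + 18972 = -12*(2/9 + (8/3)*324)*22 + 18972 = -12*(2/9 + 864)*22 + 18972 = -12*7778/9*22 + 18972 = -31112/3*22 + 18972 = -684464/3 + 18972 = -627548/3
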